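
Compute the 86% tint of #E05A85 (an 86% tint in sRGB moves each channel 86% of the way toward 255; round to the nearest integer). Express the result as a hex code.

#FBE8EE

#E05A85 is rgb(224, 90, 133).
Per channel, c → c + 0.86(255 − c):
  R: 224 + 0.86×(255−224) = 224 + 26.66 = 250.66 → 251
  G: 90 + 141.9 = 231.9 → 232
  B: 133 + 0.86×(255−133) = 133 + 104.92 = 237.92 → 238
rgb(251, 232, 238) = #FBE8EE.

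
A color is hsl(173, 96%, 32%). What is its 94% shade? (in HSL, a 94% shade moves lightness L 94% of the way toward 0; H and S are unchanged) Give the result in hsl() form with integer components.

hsl(173, 96%, 2%)

L moves 94% from 32 toward 0: 32 − 30.08 = 1.92 → 2.
H and S are unchanged.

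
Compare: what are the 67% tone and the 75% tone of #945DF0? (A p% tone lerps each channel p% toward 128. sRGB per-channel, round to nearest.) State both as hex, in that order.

#8774A5, #85779C

#945DF0 is rgb(148, 93, 240).
67% tone:
  R: 148 − 13.4 = 134.6 → 135
  G: 93 + 23.45 = 116.45 → 116
  B: 240 + 0.67×(128−240) = 240 − 75.04 = 164.96 → 165
  → #8774A5
75% tone:
  R: 148 + 0.75×(128−148) = 148 − 15 = 133 → 133
  G: 93 + 0.75×(128−93) = 93 + 26.25 = 119.25 → 119
  B: 240 + 0.75×(128−240) = 240 − 84 = 156 → 156
  → #85779C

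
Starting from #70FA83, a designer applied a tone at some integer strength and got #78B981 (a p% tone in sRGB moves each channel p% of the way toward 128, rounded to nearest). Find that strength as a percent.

#70FA83 is rgb(112, 250, 131); #78B981 is rgb(120, 185, 129).
On the G channel (widest range): 185 ≈ 250 + (p/100)(128 − 250), so p ≈ 100×(185 − 250)/(128 − 250) = -6500/-122 = 53.28.
p = 53 reproduces all three channels after rounding.

53%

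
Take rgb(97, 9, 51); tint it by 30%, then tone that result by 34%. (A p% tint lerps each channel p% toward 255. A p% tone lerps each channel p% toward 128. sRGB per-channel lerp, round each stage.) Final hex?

#8b6275

Per channel, c → c + 0.3(255 − c):
  R: 97 + 47.4 = 144.4 → 144
  G: 9 + 0.3×(255−9) = 9 + 73.8 = 82.8 → 83
  B: 51 + 61.2 = 112.2 → 112
After the tint: rgb(144, 83, 112) = #905370.
Per channel, c → c + 0.34(128 − c):
  R: 144 − 5.44 = 138.56 → 139
  G: 83 + 0.34×(128−83) = 83 + 15.3 = 98.3 → 98
  B: 112 + 0.34×(128−112) = 112 + 5.44 = 117.44 → 117
rgb(139, 98, 117) = #8b6275.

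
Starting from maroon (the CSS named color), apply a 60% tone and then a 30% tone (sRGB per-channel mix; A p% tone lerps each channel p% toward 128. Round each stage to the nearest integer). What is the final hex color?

#805C5C

CSS maroon is rgb(128, 0, 0).
Per channel, c → c + 0.6(128 − c):
  R: 128 + 0.6×(128−128) = 128 + 0 = 128 → 128
  G: 0 + 76.8 = 76.8 → 77
  B: 0 + 76.8 = 76.8 → 77
After the tone: rgb(128, 77, 77) = #804D4D.
Per channel, c → c + 0.3(128 − c):
  R: 128 + 0.3×(128−128) = 128 + 0 = 128 → 128
  G: 77 + 15.3 = 92.3 → 92
  B: 77 + 15.3 = 92.3 → 92
rgb(128, 92, 92) = #805C5C.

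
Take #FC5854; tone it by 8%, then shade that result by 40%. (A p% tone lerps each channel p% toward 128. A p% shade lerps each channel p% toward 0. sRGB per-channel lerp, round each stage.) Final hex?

#913735

#FC5854 is rgb(252, 88, 84).
Lerp each channel 8% toward 128:
  R: 252 − 9.92 = 242.08 → 242
  G: 88 + 0.08×(128−88) = 88 + 3.2 = 91.2 → 91
  B: 84 + 0.08×(128−84) = 84 + 3.52 = 87.52 → 88
After the tone: rgb(242, 91, 88) = #F25B58.
Lerp each channel 40% toward 0:
  R: 242 + 0.4×(0−242) = 242 − 96.8 = 145.2 → 145
  G: 91 − 36.4 = 54.6 → 55
  B: 88 − 35.2 = 52.8 → 53
rgb(145, 55, 53) = #913735.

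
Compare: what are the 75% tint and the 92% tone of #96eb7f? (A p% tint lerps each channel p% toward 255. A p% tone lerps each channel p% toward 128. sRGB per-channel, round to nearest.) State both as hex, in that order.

#e5fadf, #828980

#96eb7f is rgb(150, 235, 127).
75% tint:
  R: 150 + 78.75 = 228.75 → 229
  G: 235 + 0.75×(255−235) = 235 + 15 = 250 → 250
  B: 127 + 96 = 223 → 223
  → #e5fadf
92% tone:
  R: 150 + 0.92×(128−150) = 150 − 20.24 = 129.76 → 130
  G: 235 + 0.92×(128−235) = 235 − 98.44 = 136.56 → 137
  B: 127 + 0.92 = 127.92 → 128
  → #828980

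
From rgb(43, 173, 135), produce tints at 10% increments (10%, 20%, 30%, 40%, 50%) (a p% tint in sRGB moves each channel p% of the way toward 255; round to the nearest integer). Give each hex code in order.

10%: (43 + 21.2 = 64.2→64, 173 + 8.2 = 181.2→181, 135 + 12 = 147→147) → #40b593
20%: (43 + 42.4 = 85.4→85, 173 + 16.4 = 189.4→189, 135 + 24 = 159→159) → #55bd9f
30%: (43 + 63.6 = 106.6→107, 173 + 24.6 = 197.6→198, 135 + 36 = 171→171) → #6bc6ab
40%: (43 + 84.8 = 127.8→128, 173 + 32.8 = 205.8→206, 135 + 48 = 183→183) → #80ceb7
50%: (43 + 106 = 149→149, 173 + 41 = 214→214, 135 + 60 = 195→195) → #95d6c3

#40b593, #55bd9f, #6bc6ab, #80ceb7, #95d6c3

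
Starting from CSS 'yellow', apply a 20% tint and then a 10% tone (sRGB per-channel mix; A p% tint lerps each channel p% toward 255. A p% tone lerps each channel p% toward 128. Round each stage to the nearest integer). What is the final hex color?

#F2F23B

CSS yellow is rgb(255, 255, 0).
A 20% tint moves each channel 20% toward 255:
  R: 255 + 0.2×(255−255) = 255 + 0 = 255 → 255
  G: 255 + 0 = 255 → 255
  B: 0 + 0.2×(255−0) = 0 + 51 = 51 → 51
After the tint: rgb(255, 255, 51) = #FFFF33.
Lerp each channel 10% toward 128:
  R: 255 − 12.7 = 242.3 → 242
  G: 255 + 0.1×(128−255) = 255 − 12.7 = 242.3 → 242
  B: 51 + 0.1×(128−51) = 51 + 7.7 = 58.7 → 59
rgb(242, 242, 59) = #F2F23B.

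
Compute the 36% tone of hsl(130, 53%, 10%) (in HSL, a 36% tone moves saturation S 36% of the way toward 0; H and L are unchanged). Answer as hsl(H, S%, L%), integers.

S moves 36% from 53 toward 0: 53 − 19.08 = 33.92 → 34.
H and L are unchanged.

hsl(130, 34%, 10%)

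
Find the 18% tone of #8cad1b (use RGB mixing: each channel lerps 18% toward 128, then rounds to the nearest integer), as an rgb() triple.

#8cad1b is rgb(140, 173, 27).
Per channel, c → c + 0.18(128 − c):
  R: 140 − 2.16 = 137.84 → 138
  G: 173 + 0.18×(128−173) = 173 − 8.1 = 164.9 → 165
  B: 27 + 0.18×(128−27) = 27 + 18.18 = 45.18 → 45

rgb(138, 165, 45)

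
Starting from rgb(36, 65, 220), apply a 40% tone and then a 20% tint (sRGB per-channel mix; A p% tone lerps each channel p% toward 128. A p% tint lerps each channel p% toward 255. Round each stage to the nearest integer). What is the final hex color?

Per channel, c → c + 0.4(128 − c):
  R: 36 + 36.8 = 72.8 → 73
  G: 65 + 0.4×(128−65) = 65 + 25.2 = 90.2 → 90
  B: 220 − 36.8 = 183.2 → 183
After the tone: rgb(73, 90, 183) = #495AB7.
Per channel, c → c + 0.2(255 − c):
  R: 73 + 0.2×(255−73) = 73 + 36.4 = 109.4 → 109
  G: 90 + 0.2×(255−90) = 90 + 33 = 123 → 123
  B: 183 + 14.4 = 197.4 → 197
rgb(109, 123, 197) = #6D7BC5.

#6D7BC5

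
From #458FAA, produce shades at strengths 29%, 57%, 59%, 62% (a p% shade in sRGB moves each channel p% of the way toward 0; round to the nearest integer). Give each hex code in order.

#458FAA is rgb(69, 143, 170).
29%: (69 − 20.01 = 48.99→49, 143 − 41.47 = 101.53→102, 170 − 49.3 = 120.7→121) → #316679
57%: (69 − 39.33 = 29.67→30, 143 − 81.51 = 61.49→61, 170 − 96.9 = 73.1→73) → #1E3D49
59%: (69 − 40.71 = 28.29→28, 143 − 84.37 = 58.63→59, 170 − 100.3 = 69.7→70) → #1C3B46
62%: (69 − 42.78 = 26.22→26, 143 − 88.66 = 54.34→54, 170 − 105.4 = 64.6→65) → #1A3641

#316679, #1E3D49, #1C3B46, #1A3641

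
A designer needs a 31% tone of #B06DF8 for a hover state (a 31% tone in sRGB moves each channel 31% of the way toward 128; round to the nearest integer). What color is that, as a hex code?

#B06DF8 is rgb(176, 109, 248).
Lerp each channel 31% toward 128:
  R: 176 + 0.31×(128−176) = 176 − 14.88 = 161.12 → 161
  G: 109 + 5.89 = 114.89 → 115
  B: 248 − 37.2 = 210.8 → 211
rgb(161, 115, 211) = #A173D3.

#A173D3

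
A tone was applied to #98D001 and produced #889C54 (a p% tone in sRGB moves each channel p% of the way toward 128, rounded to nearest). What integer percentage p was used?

65%

#98D001 is rgb(152, 208, 1); #889C54 is rgb(136, 156, 84).
On the B channel (widest range): 84 ≈ 1 + (p/100)(128 − 1), so p ≈ 100×(84 − 1)/(128 − 1) = 8300/127 = 65.35.
p = 65 reproduces all three channels after rounding.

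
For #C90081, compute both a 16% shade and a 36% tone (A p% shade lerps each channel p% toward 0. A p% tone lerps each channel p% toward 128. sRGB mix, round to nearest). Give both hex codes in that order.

#A9006C, #AF2E81

#C90081 is rgb(201, 0, 129).
16% shade:
  R: 201 + 0.16×(0−201) = 201 − 32.16 = 168.84 → 169
  G: 0 + 0.16×(0−0) = 0 + 0 = 0 → 0
  B: 129 − 20.64 = 108.36 → 108
  → #A9006C
36% tone:
  R: 201 − 26.28 = 174.72 → 175
  G: 0 + 0.36×(128−0) = 0 + 46.08 = 46.08 → 46
  B: 129 − 0.36 = 128.64 → 129
  → #AF2E81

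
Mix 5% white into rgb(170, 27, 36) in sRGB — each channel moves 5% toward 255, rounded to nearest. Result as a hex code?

Per channel, c → c + 0.05(255 − c):
  R: 170 + 0.05×(255−170) = 170 + 4.25 = 174.25 → 174
  G: 27 + 0.05×(255−27) = 27 + 11.4 = 38.4 → 38
  B: 36 + 0.05×(255−36) = 36 + 10.95 = 46.95 → 47
rgb(174, 38, 47) = #ae262f.

#ae262f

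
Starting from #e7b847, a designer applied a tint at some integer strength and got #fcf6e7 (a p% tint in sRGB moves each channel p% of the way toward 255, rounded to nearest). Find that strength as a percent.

87%

#e7b847 is rgb(231, 184, 71); #fcf6e7 is rgb(252, 246, 231).
On the B channel (widest range): 231 ≈ 71 + (p/100)(255 − 71), so p ≈ 100×(231 − 71)/(255 − 71) = 16000/184 = 86.96.
p = 87 reproduces all three channels after rounding.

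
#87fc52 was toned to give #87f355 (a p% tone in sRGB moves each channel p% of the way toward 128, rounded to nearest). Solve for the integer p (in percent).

7%

#87fc52 is rgb(135, 252, 82); #87f355 is rgb(135, 243, 85).
On the G channel (widest range): 243 ≈ 252 + (p/100)(128 − 252), so p ≈ 100×(243 − 252)/(128 − 252) = -900/-124 = 7.26.
p = 7 reproduces all three channels after rounding.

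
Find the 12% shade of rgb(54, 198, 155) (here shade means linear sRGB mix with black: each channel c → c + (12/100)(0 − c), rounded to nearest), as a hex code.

#30AE88

Per channel, c → c + 0.12(0 − c):
  R: 54 + 0.12×(0−54) = 54 − 6.48 = 47.52 → 48
  G: 198 + 0.12×(0−198) = 198 − 23.76 = 174.24 → 174
  B: 155 − 18.6 = 136.4 → 136
rgb(48, 174, 136) = #30AE88.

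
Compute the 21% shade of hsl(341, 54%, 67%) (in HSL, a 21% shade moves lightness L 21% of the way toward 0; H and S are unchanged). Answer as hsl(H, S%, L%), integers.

hsl(341, 54%, 53%)

L moves 21% from 67 toward 0: 67 − 14.07 = 52.93 → 53.
H and S are unchanged.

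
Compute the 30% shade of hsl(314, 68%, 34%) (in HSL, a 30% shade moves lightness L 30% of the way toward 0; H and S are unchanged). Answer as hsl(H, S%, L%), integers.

hsl(314, 68%, 24%)

L moves 30% from 34 toward 0: 34 − 10.2 = 23.8 → 24.
H and S are unchanged.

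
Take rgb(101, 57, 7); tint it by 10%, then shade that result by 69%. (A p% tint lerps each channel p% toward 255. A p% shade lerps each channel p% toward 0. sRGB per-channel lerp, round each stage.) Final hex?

A 10% tint moves each channel 10% toward 255:
  R: 101 + 15.4 = 116.4 → 116
  G: 57 + 0.1×(255−57) = 57 + 19.8 = 76.8 → 77
  B: 7 + 0.1×(255−7) = 7 + 24.8 = 31.8 → 32
After the tint: rgb(116, 77, 32) = #744d20.
A 69% shade moves each channel 69% toward 0:
  R: 116 + 0.69×(0−116) = 116 − 80.04 = 35.96 → 36
  G: 77 + 0.69×(0−77) = 77 − 53.13 = 23.87 → 24
  B: 32 − 22.08 = 9.92 → 10
rgb(36, 24, 10) = #24180a.

#24180a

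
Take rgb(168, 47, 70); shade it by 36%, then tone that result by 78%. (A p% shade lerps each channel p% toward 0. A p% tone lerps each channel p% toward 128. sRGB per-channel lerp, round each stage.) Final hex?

Lerp each channel 36% toward 0:
  R: 168 + 0.36×(0−168) = 168 − 60.48 = 107.52 → 108
  G: 47 − 16.92 = 30.08 → 30
  B: 70 − 25.2 = 44.8 → 45
After the shade: rgb(108, 30, 45) = #6c1e2d.
Lerp each channel 78% toward 128:
  R: 108 + 0.78×(128−108) = 108 + 15.6 = 123.6 → 124
  G: 30 + 76.44 = 106.44 → 106
  B: 45 + 0.78×(128−45) = 45 + 64.74 = 109.74 → 110
rgb(124, 106, 110) = #7c6a6e.

#7c6a6e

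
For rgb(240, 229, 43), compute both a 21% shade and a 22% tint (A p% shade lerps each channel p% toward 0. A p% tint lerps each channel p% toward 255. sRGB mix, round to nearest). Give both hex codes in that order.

21% shade:
  R: 240 + 0.21×(0−240) = 240 − 50.4 = 189.6 → 190
  G: 229 − 48.09 = 180.91 → 181
  B: 43 + 0.21×(0−43) = 43 − 9.03 = 33.97 → 34
  → #BEB522
22% tint:
  R: 240 + 0.22×(255−240) = 240 + 3.3 = 243.3 → 243
  G: 229 + 0.22×(255−229) = 229 + 5.72 = 234.72 → 235
  B: 43 + 46.64 = 89.64 → 90
  → #F3EB5A

#BEB522, #F3EB5A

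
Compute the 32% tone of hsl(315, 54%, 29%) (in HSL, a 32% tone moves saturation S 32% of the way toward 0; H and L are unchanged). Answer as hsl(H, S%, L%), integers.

hsl(315, 37%, 29%)

S moves 32% from 54 toward 0: 54 − 17.28 = 36.72 → 37.
H and L are unchanged.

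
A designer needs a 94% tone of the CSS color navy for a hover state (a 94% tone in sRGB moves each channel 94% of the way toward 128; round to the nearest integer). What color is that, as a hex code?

#787880

CSS navy is rgb(0, 0, 128).
A 94% tone moves each channel 94% toward 128:
  R: 0 + 120.32 = 120.32 → 120
  G: 0 + 0.94×(128−0) = 0 + 120.32 = 120.32 → 120
  B: 128 + 0 = 128 → 128
rgb(120, 120, 128) = #787880.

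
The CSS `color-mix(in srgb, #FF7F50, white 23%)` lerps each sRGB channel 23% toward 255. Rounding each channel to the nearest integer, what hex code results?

#FF7F50 is rgb(255, 127, 80).
A 23% tint moves each channel 23% toward 255:
  R: 255 + 0 = 255 → 255
  G: 127 + 29.44 = 156.44 → 156
  B: 80 + 0.23×(255−80) = 80 + 40.25 = 120.25 → 120
rgb(255, 156, 120) = #FF9C78.

#FF9C78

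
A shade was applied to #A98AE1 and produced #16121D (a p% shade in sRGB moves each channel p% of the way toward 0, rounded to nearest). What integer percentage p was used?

#A98AE1 is rgb(169, 138, 225); #16121D is rgb(22, 18, 29).
On the B channel (widest range): 29 ≈ 225 + (p/100)(0 − 225), so p ≈ 100×(29 − 225)/(0 − 225) = -19600/-225 = 87.11.
p = 87 reproduces all three channels after rounding.

87%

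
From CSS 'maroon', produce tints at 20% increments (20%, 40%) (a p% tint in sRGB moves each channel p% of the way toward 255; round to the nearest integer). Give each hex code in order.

CSS maroon is rgb(128, 0, 0).
20%: (128 + 25.4 = 153.4→153, 0 + 51 = 51→51, 0 + 51 = 51→51) → #993333
40%: (128 + 50.8 = 178.8→179, 0 + 102 = 102→102, 0 + 102 = 102→102) → #B36666

#993333, #B36666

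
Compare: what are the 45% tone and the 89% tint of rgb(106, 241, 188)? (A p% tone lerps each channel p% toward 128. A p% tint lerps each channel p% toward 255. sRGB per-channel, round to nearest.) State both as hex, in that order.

45% tone:
  R: 106 + 9.9 = 115.9 → 116
  G: 241 − 50.85 = 190.15 → 190
  B: 188 − 27 = 161 → 161
  → #74BEA1
89% tint:
  R: 106 + 0.89×(255−106) = 106 + 132.61 = 238.61 → 239
  G: 241 + 12.46 = 253.46 → 253
  B: 188 + 0.89×(255−188) = 188 + 59.63 = 247.63 → 248
  → #EFFDF8

#74BEA1, #EFFDF8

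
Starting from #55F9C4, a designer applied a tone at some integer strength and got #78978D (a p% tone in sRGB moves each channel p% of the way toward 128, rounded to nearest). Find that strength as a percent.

81%

#55F9C4 is rgb(85, 249, 196); #78978D is rgb(120, 151, 141).
On the G channel (widest range): 151 ≈ 249 + (p/100)(128 − 249), so p ≈ 100×(151 − 249)/(128 − 249) = -9800/-121 = 80.99.
p = 81 reproduces all three channels after rounding.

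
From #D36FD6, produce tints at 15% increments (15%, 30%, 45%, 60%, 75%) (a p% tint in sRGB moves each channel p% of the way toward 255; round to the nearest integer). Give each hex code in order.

#DA85DC, #E09AE2, #E7B0E8, #EDC5EF, #F4DBF5

#D36FD6 is rgb(211, 111, 214).
15%: (211 + 6.6 = 217.6→218, 111 + 21.6 = 132.6→133, 214 + 6.15 = 220.15→220) → #DA85DC
30%: (211 + 13.2 = 224.2→224, 111 + 43.2 = 154.2→154, 214 + 12.3 = 226.3→226) → #E09AE2
45%: (211 + 19.8 = 230.8→231, 111 + 64.8 = 175.8→176, 214 + 18.45 = 232.45→232) → #E7B0E8
60%: (211 + 26.4 = 237.4→237, 111 + 86.4 = 197.4→197, 214 + 24.6 = 238.6→239) → #EDC5EF
75%: (211 + 33 = 244→244, 111 + 108 = 219→219, 214 + 30.75 = 244.75→245) → #F4DBF5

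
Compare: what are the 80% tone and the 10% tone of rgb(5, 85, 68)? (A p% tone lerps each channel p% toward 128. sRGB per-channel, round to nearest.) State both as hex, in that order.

80% tone:
  R: 5 + 98.4 = 103.4 → 103
  G: 85 + 34.4 = 119.4 → 119
  B: 68 + 0.8×(128−68) = 68 + 48 = 116 → 116
  → #677774
10% tone:
  R: 5 + 12.3 = 17.3 → 17
  G: 85 + 0.1×(128−85) = 85 + 4.3 = 89.3 → 89
  B: 68 + 0.1×(128−68) = 68 + 6 = 74 → 74
  → #11594A

#677774, #11594A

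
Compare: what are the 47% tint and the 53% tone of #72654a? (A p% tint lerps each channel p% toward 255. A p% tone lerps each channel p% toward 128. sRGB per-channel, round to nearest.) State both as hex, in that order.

#72654a is rgb(114, 101, 74).
47% tint:
  R: 114 + 66.27 = 180.27 → 180
  G: 101 + 72.38 = 173.38 → 173
  B: 74 + 0.47×(255−74) = 74 + 85.07 = 159.07 → 159
  → #b4ad9f
53% tone:
  R: 114 + 7.42 = 121.42 → 121
  G: 101 + 0.53×(128−101) = 101 + 14.31 = 115.31 → 115
  B: 74 + 28.62 = 102.62 → 103
  → #797367

#b4ad9f, #797367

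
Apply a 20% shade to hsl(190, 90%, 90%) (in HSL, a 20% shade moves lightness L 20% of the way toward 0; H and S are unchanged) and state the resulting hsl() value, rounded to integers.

hsl(190, 90%, 72%)

L moves 20% from 90 toward 0: 90 − 18 = 72 → 72.
H and S are unchanged.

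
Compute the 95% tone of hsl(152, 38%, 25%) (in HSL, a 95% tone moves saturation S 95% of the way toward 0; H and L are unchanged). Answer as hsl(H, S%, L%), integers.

S moves 95% from 38 toward 0: 38 − 36.1 = 1.9 → 2.
H and L are unchanged.

hsl(152, 2%, 25%)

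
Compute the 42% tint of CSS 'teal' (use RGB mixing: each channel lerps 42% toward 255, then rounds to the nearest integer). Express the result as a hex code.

#6BB5B5

CSS teal is rgb(0, 128, 128).
Per channel, c → c + 0.42(255 − c):
  R: 0 + 107.1 = 107.1 → 107
  G: 128 + 53.34 = 181.34 → 181
  B: 128 + 53.34 = 181.34 → 181
rgb(107, 181, 181) = #6BB5B5.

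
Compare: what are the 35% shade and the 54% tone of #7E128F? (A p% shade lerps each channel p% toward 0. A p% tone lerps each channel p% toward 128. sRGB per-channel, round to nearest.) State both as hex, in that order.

#520C5D, #7F4D87

#7E128F is rgb(126, 18, 143).
35% shade:
  R: 126 − 44.1 = 81.9 → 82
  G: 18 − 6.3 = 11.7 → 12
  B: 143 + 0.35×(0−143) = 143 − 50.05 = 92.95 → 93
  → #520C5D
54% tone:
  R: 126 + 0.54×(128−126) = 126 + 1.08 = 127.08 → 127
  G: 18 + 0.54×(128−18) = 18 + 59.4 = 77.4 → 77
  B: 143 + 0.54×(128−143) = 143 − 8.1 = 134.9 → 135
  → #7F4D87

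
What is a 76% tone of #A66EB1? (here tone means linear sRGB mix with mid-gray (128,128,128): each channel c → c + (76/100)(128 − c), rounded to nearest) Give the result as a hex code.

#A66EB1 is rgb(166, 110, 177).
Per channel, c → c + 0.76(128 − c):
  R: 166 − 28.88 = 137.12 → 137
  G: 110 + 0.76×(128−110) = 110 + 13.68 = 123.68 → 124
  B: 177 + 0.76×(128−177) = 177 − 37.24 = 139.76 → 140
rgb(137, 124, 140) = #897C8C.

#897C8C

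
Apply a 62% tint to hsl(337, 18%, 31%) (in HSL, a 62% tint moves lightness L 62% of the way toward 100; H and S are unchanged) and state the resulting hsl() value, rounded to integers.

hsl(337, 18%, 74%)

L moves 62% from 31 toward 100: 31 + 42.78 = 73.78 → 74.
H and S are unchanged.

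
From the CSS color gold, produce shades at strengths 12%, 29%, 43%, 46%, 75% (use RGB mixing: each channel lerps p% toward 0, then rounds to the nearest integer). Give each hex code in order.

CSS gold is rgb(255, 215, 0).
12%: (255 − 30.6 = 224.4→224, 215 − 25.8 = 189.2→189, 0→0) → #E0BD00
29%: (255 − 73.95 = 181.05→181, 215 − 62.35 = 152.65→153, 0→0) → #B59900
43%: (255 − 109.65 = 145.35→145, 215 − 92.45 = 122.55→123, 0→0) → #917B00
46%: (255 − 117.3 = 137.7→138, 215 − 98.9 = 116.1→116, 0→0) → #8A7400
75%: (255 − 191.25 = 63.75→64, 215 − 161.25 = 53.75→54, 0→0) → #403600

#E0BD00, #B59900, #917B00, #8A7400, #403600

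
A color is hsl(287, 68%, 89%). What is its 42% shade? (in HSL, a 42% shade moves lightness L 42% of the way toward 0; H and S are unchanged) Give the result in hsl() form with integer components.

hsl(287, 68%, 52%)

L moves 42% from 89 toward 0: 89 − 37.38 = 51.62 → 52.
H and S are unchanged.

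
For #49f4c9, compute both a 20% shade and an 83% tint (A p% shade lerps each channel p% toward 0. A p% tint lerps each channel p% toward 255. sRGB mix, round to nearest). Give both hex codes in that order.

#49f4c9 is rgb(73, 244, 201).
20% shade:
  R: 73 + 0.2×(0−73) = 73 − 14.6 = 58.4 → 58
  G: 244 + 0.2×(0−244) = 244 − 48.8 = 195.2 → 195
  B: 201 − 40.2 = 160.8 → 161
  → #3ac3a1
83% tint:
  R: 73 + 0.83×(255−73) = 73 + 151.06 = 224.06 → 224
  G: 244 + 0.83×(255−244) = 244 + 9.13 = 253.13 → 253
  B: 201 + 44.82 = 245.82 → 246
  → #e0fdf6

#3ac3a1, #e0fdf6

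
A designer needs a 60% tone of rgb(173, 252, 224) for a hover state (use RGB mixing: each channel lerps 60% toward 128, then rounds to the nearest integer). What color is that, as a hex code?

Per channel, c → c + 0.6(128 − c):
  R: 173 + 0.6×(128−173) = 173 − 27 = 146 → 146
  G: 252 + 0.6×(128−252) = 252 − 74.4 = 177.6 → 178
  B: 224 + 0.6×(128−224) = 224 − 57.6 = 166.4 → 166
rgb(146, 178, 166) = #92b2a6.

#92b2a6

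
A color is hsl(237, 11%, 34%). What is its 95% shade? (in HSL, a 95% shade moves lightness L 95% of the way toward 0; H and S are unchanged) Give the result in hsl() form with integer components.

hsl(237, 11%, 2%)

L moves 95% from 34 toward 0: 34 − 32.3 = 1.7 → 2.
H and S are unchanged.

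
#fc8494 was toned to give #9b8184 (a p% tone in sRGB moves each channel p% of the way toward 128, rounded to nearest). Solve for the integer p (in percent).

78%

#fc8494 is rgb(252, 132, 148); #9b8184 is rgb(155, 129, 132).
On the R channel (widest range): 155 ≈ 252 + (p/100)(128 − 252), so p ≈ 100×(155 − 252)/(128 − 252) = -9700/-124 = 78.23.
p = 78 reproduces all three channels after rounding.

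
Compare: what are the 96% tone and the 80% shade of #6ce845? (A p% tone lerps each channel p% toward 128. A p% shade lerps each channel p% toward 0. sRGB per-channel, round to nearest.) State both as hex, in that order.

#7f847e, #162e0e

#6ce845 is rgb(108, 232, 69).
96% tone:
  R: 108 + 0.96×(128−108) = 108 + 19.2 = 127.2 → 127
  G: 232 + 0.96×(128−232) = 232 − 99.84 = 132.16 → 132
  B: 69 + 56.64 = 125.64 → 126
  → #7f847e
80% shade:
  R: 108 + 0.8×(0−108) = 108 − 86.4 = 21.6 → 22
  G: 232 + 0.8×(0−232) = 232 − 185.6 = 46.4 → 46
  B: 69 + 0.8×(0−69) = 69 − 55.2 = 13.8 → 14
  → #162e0e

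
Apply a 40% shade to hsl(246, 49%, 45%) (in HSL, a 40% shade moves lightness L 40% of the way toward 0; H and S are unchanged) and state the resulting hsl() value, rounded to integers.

L moves 40% from 45 toward 0: 45 − 18 = 27 → 27.
H and S are unchanged.

hsl(246, 49%, 27%)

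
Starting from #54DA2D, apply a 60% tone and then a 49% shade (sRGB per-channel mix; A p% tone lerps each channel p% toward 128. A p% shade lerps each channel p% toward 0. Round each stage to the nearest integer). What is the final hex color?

#385430

#54DA2D is rgb(84, 218, 45).
A 60% tone moves each channel 60% toward 128:
  R: 84 + 0.6×(128−84) = 84 + 26.4 = 110.4 → 110
  G: 218 − 54 = 164 → 164
  B: 45 + 0.6×(128−45) = 45 + 49.8 = 94.8 → 95
After the tone: rgb(110, 164, 95) = #6EA45F.
Lerp each channel 49% toward 0:
  R: 110 − 53.9 = 56.1 → 56
  G: 164 − 80.36 = 83.64 → 84
  B: 95 + 0.49×(0−95) = 95 − 46.55 = 48.45 → 48
rgb(56, 84, 48) = #385430.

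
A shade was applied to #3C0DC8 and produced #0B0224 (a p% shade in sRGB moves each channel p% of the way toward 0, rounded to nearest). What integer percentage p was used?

82%

#3C0DC8 is rgb(60, 13, 200); #0B0224 is rgb(11, 2, 36).
On the B channel (widest range): 36 ≈ 200 + (p/100)(0 − 200), so p ≈ 100×(36 − 200)/(0 − 200) = -16400/-200 = 82.00.
p = 82 reproduces all three channels after rounding.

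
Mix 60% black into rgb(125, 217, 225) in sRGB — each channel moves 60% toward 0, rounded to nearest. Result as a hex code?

#32575A

Per channel, c → c + 0.6(0 − c):
  R: 125 + 0.6×(0−125) = 125 − 75 = 50 → 50
  G: 217 − 130.2 = 86.8 → 87
  B: 225 − 135 = 90 → 90
rgb(50, 87, 90) = #32575A.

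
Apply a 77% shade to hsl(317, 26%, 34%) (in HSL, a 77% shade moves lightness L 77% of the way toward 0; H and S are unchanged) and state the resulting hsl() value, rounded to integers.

hsl(317, 26%, 8%)

L moves 77% from 34 toward 0: 34 − 26.18 = 7.82 → 8.
H and S are unchanged.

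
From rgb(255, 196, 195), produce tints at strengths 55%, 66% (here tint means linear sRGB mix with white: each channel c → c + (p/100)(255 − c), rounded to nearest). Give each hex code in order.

#FFE4E4, #FFEBEB

55%: (255→255, 196 + 32.45 = 228.45→228, 195 + 33 = 228→228) → #FFE4E4
66%: (255→255, 196 + 38.94 = 234.94→235, 195 + 39.6 = 234.6→235) → #FFEBEB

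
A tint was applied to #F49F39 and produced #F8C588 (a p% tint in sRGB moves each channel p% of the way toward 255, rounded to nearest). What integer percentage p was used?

#F49F39 is rgb(244, 159, 57); #F8C588 is rgb(248, 197, 136).
On the B channel (widest range): 136 ≈ 57 + (p/100)(255 − 57), so p ≈ 100×(136 − 57)/(255 − 57) = 7900/198 = 39.90.
p = 40 reproduces all three channels after rounding.

40%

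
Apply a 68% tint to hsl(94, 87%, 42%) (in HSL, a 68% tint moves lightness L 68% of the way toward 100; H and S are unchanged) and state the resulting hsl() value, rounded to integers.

L moves 68% from 42 toward 100: 42 + 39.44 = 81.44 → 81.
H and S are unchanged.

hsl(94, 87%, 81%)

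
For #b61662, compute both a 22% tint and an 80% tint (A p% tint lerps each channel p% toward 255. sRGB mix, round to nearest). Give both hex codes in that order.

#b61662 is rgb(182, 22, 98).
22% tint:
  R: 182 + 0.22×(255−182) = 182 + 16.06 = 198.06 → 198
  G: 22 + 0.22×(255−22) = 22 + 51.26 = 73.26 → 73
  B: 98 + 0.22×(255−98) = 98 + 34.54 = 132.54 → 133
  → #c64985
80% tint:
  R: 182 + 0.8×(255−182) = 182 + 58.4 = 240.4 → 240
  G: 22 + 186.4 = 208.4 → 208
  B: 98 + 125.6 = 223.6 → 224
  → #f0d0e0

#c64985, #f0d0e0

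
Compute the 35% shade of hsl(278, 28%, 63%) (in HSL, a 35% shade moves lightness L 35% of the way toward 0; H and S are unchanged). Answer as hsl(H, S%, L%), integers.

hsl(278, 28%, 41%)

L moves 35% from 63 toward 0: 63 − 22.05 = 40.95 → 41.
H and S are unchanged.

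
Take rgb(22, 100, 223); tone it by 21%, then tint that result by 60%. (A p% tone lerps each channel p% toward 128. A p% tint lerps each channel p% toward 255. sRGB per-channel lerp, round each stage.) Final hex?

#abc3ea

Per channel, c → c + 0.21(128 − c):
  R: 22 + 0.21×(128−22) = 22 + 22.26 = 44.26 → 44
  G: 100 + 0.21×(128−100) = 100 + 5.88 = 105.88 → 106
  B: 223 + 0.21×(128−223) = 223 − 19.95 = 203.05 → 203
After the tone: rgb(44, 106, 203) = #2c6acb.
Lerp each channel 60% toward 255:
  R: 44 + 126.6 = 170.6 → 171
  G: 106 + 0.6×(255−106) = 106 + 89.4 = 195.4 → 195
  B: 203 + 0.6×(255−203) = 203 + 31.2 = 234.2 → 234
rgb(171, 195, 234) = #abc3ea.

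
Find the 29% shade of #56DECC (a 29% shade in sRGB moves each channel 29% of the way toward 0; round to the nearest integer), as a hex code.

#56DECC is rgb(86, 222, 204).
A 29% shade moves each channel 29% toward 0:
  R: 86 + 0.29×(0−86) = 86 − 24.94 = 61.06 → 61
  G: 222 + 0.29×(0−222) = 222 − 64.38 = 157.62 → 158
  B: 204 + 0.29×(0−204) = 204 − 59.16 = 144.84 → 145
rgb(61, 158, 145) = #3D9E91.

#3D9E91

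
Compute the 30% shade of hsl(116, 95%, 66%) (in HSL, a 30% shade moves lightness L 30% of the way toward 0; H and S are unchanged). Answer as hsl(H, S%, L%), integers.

L moves 30% from 66 toward 0: 66 − 19.8 = 46.2 → 46.
H and S are unchanged.

hsl(116, 95%, 46%)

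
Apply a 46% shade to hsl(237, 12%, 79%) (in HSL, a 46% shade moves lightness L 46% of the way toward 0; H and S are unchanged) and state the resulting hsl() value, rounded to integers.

hsl(237, 12%, 43%)

L moves 46% from 79 toward 0: 79 − 36.34 = 42.66 → 43.
H and S are unchanged.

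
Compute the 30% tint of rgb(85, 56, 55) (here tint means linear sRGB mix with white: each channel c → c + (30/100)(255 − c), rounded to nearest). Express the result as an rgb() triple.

Per channel, c → c + 0.3(255 − c):
  R: 85 + 51 = 136 → 136
  G: 56 + 59.7 = 115.7 → 116
  B: 55 + 60 = 115 → 115

rgb(136, 116, 115)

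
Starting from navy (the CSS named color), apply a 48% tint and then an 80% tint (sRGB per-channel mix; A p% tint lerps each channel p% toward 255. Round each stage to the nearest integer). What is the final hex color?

#e4e4f2

CSS navy is rgb(0, 0, 128).
Per channel, c → c + 0.48(255 − c):
  R: 0 + 0.48×(255−0) = 0 + 122.4 = 122.4 → 122
  G: 0 + 0.48×(255−0) = 0 + 122.4 = 122.4 → 122
  B: 128 + 0.48×(255−128) = 128 + 60.96 = 188.96 → 189
After the tint: rgb(122, 122, 189) = #7a7abd.
Lerp each channel 80% toward 255:
  R: 122 + 0.8×(255−122) = 122 + 106.4 = 228.4 → 228
  G: 122 + 0.8×(255−122) = 122 + 106.4 = 228.4 → 228
  B: 189 + 0.8×(255−189) = 189 + 52.8 = 241.8 → 242
rgb(228, 228, 242) = #e4e4f2.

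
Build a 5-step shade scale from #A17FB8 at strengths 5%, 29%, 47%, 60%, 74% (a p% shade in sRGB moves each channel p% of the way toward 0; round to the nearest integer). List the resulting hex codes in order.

#A17FB8 is rgb(161, 127, 184).
5%: (161 − 8.05 = 152.95→153, 127 − 6.35 = 120.65→121, 184 − 9.2 = 174.8→175) → #9979AF
29%: (161 − 46.69 = 114.31→114, 127 − 36.83 = 90.17→90, 184 − 53.36 = 130.64→131) → #725A83
47%: (161 − 75.67 = 85.33→85, 127 − 59.69 = 67.31→67, 184 − 86.48 = 97.52→98) → #554362
60%: (161 − 96.6 = 64.4→64, 127 − 76.2 = 50.8→51, 184 − 110.4 = 73.6→74) → #40334A
74%: (161 − 119.14 = 41.86→42, 127 − 93.98 = 33.02→33, 184 − 136.16 = 47.84→48) → #2A2130

#9979AF, #725A83, #554362, #40334A, #2A2130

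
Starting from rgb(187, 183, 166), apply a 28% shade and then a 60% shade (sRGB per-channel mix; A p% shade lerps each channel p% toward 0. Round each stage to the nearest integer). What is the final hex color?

Per channel, c → c + 0.28(0 − c):
  R: 187 + 0.28×(0−187) = 187 − 52.36 = 134.64 → 135
  G: 183 + 0.28×(0−183) = 183 − 51.24 = 131.76 → 132
  B: 166 − 46.48 = 119.52 → 120
After the shade: rgb(135, 132, 120) = #878478.
Lerp each channel 60% toward 0:
  R: 135 + 0.6×(0−135) = 135 − 81 = 54 → 54
  G: 132 − 79.2 = 52.8 → 53
  B: 120 − 72 = 48 → 48
rgb(54, 53, 48) = #363530.

#363530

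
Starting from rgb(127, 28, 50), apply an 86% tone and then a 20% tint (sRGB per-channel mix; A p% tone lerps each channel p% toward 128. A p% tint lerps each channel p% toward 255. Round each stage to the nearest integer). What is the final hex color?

#998e91

Lerp each channel 86% toward 128:
  R: 127 + 0.86 = 127.86 → 128
  G: 28 + 0.86×(128−28) = 28 + 86 = 114 → 114
  B: 50 + 67.08 = 117.08 → 117
After the tone: rgb(128, 114, 117) = #807275.
Lerp each channel 20% toward 255:
  R: 128 + 25.4 = 153.4 → 153
  G: 114 + 28.2 = 142.2 → 142
  B: 117 + 0.2×(255−117) = 117 + 27.6 = 144.6 → 145
rgb(153, 142, 145) = #998e91.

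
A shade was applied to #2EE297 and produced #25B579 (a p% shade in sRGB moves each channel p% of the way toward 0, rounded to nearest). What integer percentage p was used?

20%

#2EE297 is rgb(46, 226, 151); #25B579 is rgb(37, 181, 121).
On the G channel (widest range): 181 ≈ 226 + (p/100)(0 − 226), so p ≈ 100×(181 − 226)/(0 − 226) = -4500/-226 = 19.91.
p = 20 reproduces all three channels after rounding.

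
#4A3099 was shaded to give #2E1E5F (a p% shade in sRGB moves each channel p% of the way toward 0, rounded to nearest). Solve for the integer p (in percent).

38%

#4A3099 is rgb(74, 48, 153); #2E1E5F is rgb(46, 30, 95).
On the B channel (widest range): 95 ≈ 153 + (p/100)(0 − 153), so p ≈ 100×(95 − 153)/(0 − 153) = -5800/-153 = 37.91.
p = 38 reproduces all three channels after rounding.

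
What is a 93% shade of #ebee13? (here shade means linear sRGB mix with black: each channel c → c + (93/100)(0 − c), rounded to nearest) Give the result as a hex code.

#ebee13 is rgb(235, 238, 19).
A 93% shade moves each channel 93% toward 0:
  R: 235 − 218.55 = 16.45 → 16
  G: 238 + 0.93×(0−238) = 238 − 221.34 = 16.66 → 17
  B: 19 − 17.67 = 1.33 → 1
rgb(16, 17, 1) = #101101.

#101101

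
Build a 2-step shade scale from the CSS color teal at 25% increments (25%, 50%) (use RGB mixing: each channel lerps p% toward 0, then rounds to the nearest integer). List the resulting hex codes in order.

CSS teal is rgb(0, 128, 128).
25%: (0→0, 128 − 32 = 96→96, 128 − 32 = 96→96) → #006060
50%: (0→0, 128 − 64 = 64→64, 128 − 64 = 64→64) → #004040

#006060, #004040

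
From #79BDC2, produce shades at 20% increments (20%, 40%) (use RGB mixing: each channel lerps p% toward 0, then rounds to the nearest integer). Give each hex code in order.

#79BDC2 is rgb(121, 189, 194).
20%: (121 − 24.2 = 96.8→97, 189 − 37.8 = 151.2→151, 194 − 38.8 = 155.2→155) → #61979B
40%: (121 − 48.4 = 72.6→73, 189 − 75.6 = 113.4→113, 194 − 77.6 = 116.4→116) → #497174

#61979B, #497174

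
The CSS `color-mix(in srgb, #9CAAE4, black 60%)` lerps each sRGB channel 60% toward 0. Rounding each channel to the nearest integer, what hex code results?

#3E445B

#9CAAE4 is rgb(156, 170, 228).
A 60% shade moves each channel 60% toward 0:
  R: 156 − 93.6 = 62.4 → 62
  G: 170 − 102 = 68 → 68
  B: 228 + 0.6×(0−228) = 228 − 136.8 = 91.2 → 91
rgb(62, 68, 91) = #3E445B.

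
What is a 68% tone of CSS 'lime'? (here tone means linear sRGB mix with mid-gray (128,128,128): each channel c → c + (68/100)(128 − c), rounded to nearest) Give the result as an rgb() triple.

CSS lime is rgb(0, 255, 0).
A 68% tone moves each channel 68% toward 128:
  R: 0 + 0.68×(128−0) = 0 + 87.04 = 87.04 → 87
  G: 255 − 86.36 = 168.64 → 169
  B: 0 + 0.68×(128−0) = 0 + 87.04 = 87.04 → 87

rgb(87, 169, 87)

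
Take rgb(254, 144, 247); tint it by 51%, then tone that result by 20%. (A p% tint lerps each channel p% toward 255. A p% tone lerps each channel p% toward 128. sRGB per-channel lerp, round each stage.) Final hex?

Lerp each channel 51% toward 255:
  R: 254 + 0.51×(255−254) = 254 + 0.51 = 254.51 → 255
  G: 144 + 0.51×(255−144) = 144 + 56.61 = 200.61 → 201
  B: 247 + 0.51×(255−247) = 247 + 4.08 = 251.08 → 251
After the tint: rgb(255, 201, 251) = #ffc9fb.
A 20% tone moves each channel 20% toward 128:
  R: 255 − 25.4 = 229.6 → 230
  G: 201 − 14.6 = 186.4 → 186
  B: 251 − 24.6 = 226.4 → 226
rgb(230, 186, 226) = #e6bae2.

#e6bae2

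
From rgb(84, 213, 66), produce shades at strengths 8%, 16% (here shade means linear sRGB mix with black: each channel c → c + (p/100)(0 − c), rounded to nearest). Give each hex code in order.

8%: (84 − 6.72 = 77.28→77, 213 − 17.04 = 195.96→196, 66 − 5.28 = 60.72→61) → #4dc43d
16%: (84 − 13.44 = 70.56→71, 213 − 34.08 = 178.92→179, 66 − 10.56 = 55.44→55) → #47b337

#4dc43d, #47b337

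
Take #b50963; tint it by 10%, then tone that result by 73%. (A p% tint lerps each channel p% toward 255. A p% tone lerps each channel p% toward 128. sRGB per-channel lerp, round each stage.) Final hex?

#90677c

#b50963 is rgb(181, 9, 99).
Lerp each channel 10% toward 255:
  R: 181 + 7.4 = 188.4 → 188
  G: 9 + 24.6 = 33.6 → 34
  B: 99 + 0.1×(255−99) = 99 + 15.6 = 114.6 → 115
After the tint: rgb(188, 34, 115) = #bc2273.
Lerp each channel 73% toward 128:
  R: 188 + 0.73×(128−188) = 188 − 43.8 = 144.2 → 144
  G: 34 + 0.73×(128−34) = 34 + 68.62 = 102.62 → 103
  B: 115 + 0.73×(128−115) = 115 + 9.49 = 124.49 → 124
rgb(144, 103, 124) = #90677c.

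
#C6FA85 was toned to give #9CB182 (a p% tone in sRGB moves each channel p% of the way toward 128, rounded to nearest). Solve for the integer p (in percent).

60%

#C6FA85 is rgb(198, 250, 133); #9CB182 is rgb(156, 177, 130).
On the G channel (widest range): 177 ≈ 250 + (p/100)(128 − 250), so p ≈ 100×(177 − 250)/(128 − 250) = -7300/-122 = 59.84.
p = 60 reproduces all three channels after rounding.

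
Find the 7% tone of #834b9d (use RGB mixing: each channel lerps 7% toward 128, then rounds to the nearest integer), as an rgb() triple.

rgb(131, 79, 155)

#834b9d is rgb(131, 75, 157).
A 7% tone moves each channel 7% toward 128:
  R: 131 − 0.21 = 130.79 → 131
  G: 75 + 0.07×(128−75) = 75 + 3.71 = 78.71 → 79
  B: 157 + 0.07×(128−157) = 157 − 2.03 = 154.97 → 155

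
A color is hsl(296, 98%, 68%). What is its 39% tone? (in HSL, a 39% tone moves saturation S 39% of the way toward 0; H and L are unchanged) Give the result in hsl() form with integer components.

hsl(296, 60%, 68%)

S moves 39% from 98 toward 0: 98 − 38.22 = 59.78 → 60.
H and L are unchanged.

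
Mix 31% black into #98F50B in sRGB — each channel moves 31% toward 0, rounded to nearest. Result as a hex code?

#98F50B is rgb(152, 245, 11).
Per channel, c → c + 0.31(0 − c):
  R: 152 − 47.12 = 104.88 → 105
  G: 245 + 0.31×(0−245) = 245 − 75.95 = 169.05 → 169
  B: 11 + 0.31×(0−11) = 11 − 3.41 = 7.59 → 8
rgb(105, 169, 8) = #69A908.

#69A908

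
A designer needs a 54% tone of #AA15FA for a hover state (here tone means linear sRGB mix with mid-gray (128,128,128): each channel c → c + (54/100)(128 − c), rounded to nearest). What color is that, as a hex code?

#AA15FA is rgb(170, 21, 250).
Lerp each channel 54% toward 128:
  R: 170 + 0.54×(128−170) = 170 − 22.68 = 147.32 → 147
  G: 21 + 57.78 = 78.78 → 79
  B: 250 + 0.54×(128−250) = 250 − 65.88 = 184.12 → 184
rgb(147, 79, 184) = #934FB8.

#934FB8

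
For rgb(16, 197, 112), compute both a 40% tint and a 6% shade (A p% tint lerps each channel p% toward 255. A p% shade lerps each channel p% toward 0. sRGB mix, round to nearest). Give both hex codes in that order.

#70DCA9, #0FB969

40% tint:
  R: 16 + 95.6 = 111.6 → 112
  G: 197 + 0.4×(255−197) = 197 + 23.2 = 220.2 → 220
  B: 112 + 57.2 = 169.2 → 169
  → #70DCA9
6% shade:
  R: 16 − 0.96 = 15.04 → 15
  G: 197 − 11.82 = 185.18 → 185
  B: 112 − 6.72 = 105.28 → 105
  → #0FB969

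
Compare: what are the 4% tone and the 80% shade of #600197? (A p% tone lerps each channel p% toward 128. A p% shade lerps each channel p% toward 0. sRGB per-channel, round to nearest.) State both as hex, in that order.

#600197 is rgb(96, 1, 151).
4% tone:
  R: 96 + 0.04×(128−96) = 96 + 1.28 = 97.28 → 97
  G: 1 + 0.04×(128−1) = 1 + 5.08 = 6.08 → 6
  B: 151 + 0.04×(128−151) = 151 − 0.92 = 150.08 → 150
  → #610696
80% shade:
  R: 96 + 0.8×(0−96) = 96 − 76.8 = 19.2 → 19
  G: 1 + 0.8×(0−1) = 1 − 0.8 = 0.2 → 0
  B: 151 + 0.8×(0−151) = 151 − 120.8 = 30.2 → 30
  → #13001E

#610696, #13001E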